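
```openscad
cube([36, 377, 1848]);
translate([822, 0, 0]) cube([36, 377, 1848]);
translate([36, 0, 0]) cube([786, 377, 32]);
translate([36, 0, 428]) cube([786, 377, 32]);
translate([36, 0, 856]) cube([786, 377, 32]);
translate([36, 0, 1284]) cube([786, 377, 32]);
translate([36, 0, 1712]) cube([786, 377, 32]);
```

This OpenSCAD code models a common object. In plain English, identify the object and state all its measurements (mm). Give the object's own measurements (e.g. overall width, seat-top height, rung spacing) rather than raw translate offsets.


An open bookshelf. Two side panels, each 36 mm thick, 377 mm deep and 1848 mm tall, stand 858 mm apart (outside-to-outside). Between them sit 5 shelves, each 32 mm thick and 377 mm deep, spanning the full gap between the sides. The bottom shelf rests on the floor (its underside at z = 0) and the clear gap between one shelf's top and the next shelf's underside is 396 mm.


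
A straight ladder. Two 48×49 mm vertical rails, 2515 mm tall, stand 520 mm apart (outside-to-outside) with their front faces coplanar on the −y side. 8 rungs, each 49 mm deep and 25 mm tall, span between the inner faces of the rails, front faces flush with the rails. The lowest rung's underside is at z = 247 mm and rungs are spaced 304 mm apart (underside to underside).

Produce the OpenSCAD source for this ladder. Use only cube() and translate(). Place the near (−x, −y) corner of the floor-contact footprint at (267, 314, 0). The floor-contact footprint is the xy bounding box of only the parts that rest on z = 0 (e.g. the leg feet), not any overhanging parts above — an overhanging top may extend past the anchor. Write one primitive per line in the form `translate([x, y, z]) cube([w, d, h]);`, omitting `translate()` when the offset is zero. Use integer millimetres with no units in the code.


translate([267, 314, 0]) cube([48, 49, 2515]);
translate([739, 314, 0]) cube([48, 49, 2515]);
translate([315, 314, 247]) cube([424, 49, 25]);
translate([315, 314, 551]) cube([424, 49, 25]);
translate([315, 314, 855]) cube([424, 49, 25]);
translate([315, 314, 1159]) cube([424, 49, 25]);
translate([315, 314, 1463]) cube([424, 49, 25]);
translate([315, 314, 1767]) cube([424, 49, 25]);
translate([315, 314, 2071]) cube([424, 49, 25]);
translate([315, 314, 2375]) cube([424, 49, 25]);


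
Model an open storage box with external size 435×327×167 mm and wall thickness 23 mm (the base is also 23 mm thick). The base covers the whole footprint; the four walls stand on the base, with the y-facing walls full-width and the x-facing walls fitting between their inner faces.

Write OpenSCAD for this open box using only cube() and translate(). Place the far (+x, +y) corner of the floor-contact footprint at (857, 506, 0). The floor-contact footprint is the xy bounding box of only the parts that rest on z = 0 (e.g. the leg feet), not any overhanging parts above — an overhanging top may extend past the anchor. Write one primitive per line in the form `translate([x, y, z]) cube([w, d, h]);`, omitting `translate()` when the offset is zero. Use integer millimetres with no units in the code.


translate([422, 179, 0]) cube([435, 327, 23]);
translate([422, 179, 23]) cube([435, 23, 144]);
translate([422, 483, 23]) cube([435, 23, 144]);
translate([422, 202, 23]) cube([23, 281, 144]);
translate([834, 202, 23]) cube([23, 281, 144]);


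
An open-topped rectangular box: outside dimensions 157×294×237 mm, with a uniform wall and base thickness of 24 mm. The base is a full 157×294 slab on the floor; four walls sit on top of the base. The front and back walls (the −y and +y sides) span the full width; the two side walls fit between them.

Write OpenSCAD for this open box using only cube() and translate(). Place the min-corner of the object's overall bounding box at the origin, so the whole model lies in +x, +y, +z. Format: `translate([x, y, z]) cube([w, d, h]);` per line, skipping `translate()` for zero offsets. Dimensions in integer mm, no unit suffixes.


cube([157, 294, 24]);
translate([0, 0, 24]) cube([157, 24, 213]);
translate([0, 270, 24]) cube([157, 24, 213]);
translate([0, 24, 24]) cube([24, 246, 213]);
translate([133, 24, 24]) cube([24, 246, 213]);


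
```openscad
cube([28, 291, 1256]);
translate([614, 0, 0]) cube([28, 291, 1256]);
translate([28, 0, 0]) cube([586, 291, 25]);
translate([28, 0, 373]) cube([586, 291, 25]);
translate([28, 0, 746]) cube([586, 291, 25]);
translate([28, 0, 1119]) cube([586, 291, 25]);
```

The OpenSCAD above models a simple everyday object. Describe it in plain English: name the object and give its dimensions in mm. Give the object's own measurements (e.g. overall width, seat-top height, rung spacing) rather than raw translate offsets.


An open bookshelf. Two side panels, each 28 mm thick, 291 mm deep and 1256 mm tall, stand 642 mm apart (outside-to-outside). Between them sit 4 shelves, each 25 mm thick and 291 mm deep, spanning the full gap between the sides. The bottom shelf rests on the floor (its underside at z = 0) and the clear gap between one shelf's top and the next shelf's underside is 348 mm.


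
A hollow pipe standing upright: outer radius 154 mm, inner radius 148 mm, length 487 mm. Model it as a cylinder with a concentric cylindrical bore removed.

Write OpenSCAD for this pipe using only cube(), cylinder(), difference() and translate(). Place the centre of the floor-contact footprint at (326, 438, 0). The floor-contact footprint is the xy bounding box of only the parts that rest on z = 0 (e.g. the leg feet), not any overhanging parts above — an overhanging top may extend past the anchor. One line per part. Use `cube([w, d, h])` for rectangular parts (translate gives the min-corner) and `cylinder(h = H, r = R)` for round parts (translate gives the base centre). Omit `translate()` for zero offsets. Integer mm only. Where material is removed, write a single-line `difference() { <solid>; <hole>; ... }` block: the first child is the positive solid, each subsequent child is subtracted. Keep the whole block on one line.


difference() { translate([326, 438, 0]) cylinder(h = 487, r = 154); translate([326, 438, 0]) cylinder(h = 487, r = 148); }


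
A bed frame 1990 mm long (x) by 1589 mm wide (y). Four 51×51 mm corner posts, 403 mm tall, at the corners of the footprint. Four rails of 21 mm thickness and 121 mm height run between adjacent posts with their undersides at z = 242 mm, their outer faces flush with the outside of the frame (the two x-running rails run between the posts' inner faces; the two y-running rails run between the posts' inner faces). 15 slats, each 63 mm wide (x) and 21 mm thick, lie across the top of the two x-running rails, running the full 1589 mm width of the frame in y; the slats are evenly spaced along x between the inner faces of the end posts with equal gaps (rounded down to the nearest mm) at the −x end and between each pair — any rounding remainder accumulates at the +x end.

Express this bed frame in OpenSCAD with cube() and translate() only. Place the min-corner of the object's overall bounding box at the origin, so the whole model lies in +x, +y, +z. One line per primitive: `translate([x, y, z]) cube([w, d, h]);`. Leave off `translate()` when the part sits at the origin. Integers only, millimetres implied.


cube([51, 51, 403]);
translate([0, 1538, 0]) cube([51, 51, 403]);
translate([1939, 0, 0]) cube([51, 51, 403]);
translate([1939, 1538, 0]) cube([51, 51, 403]);
translate([51, 0, 242]) cube([1888, 21, 121]);
translate([51, 1568, 242]) cube([1888, 21, 121]);
translate([0, 51, 242]) cube([21, 1487, 121]);
translate([1969, 51, 242]) cube([21, 1487, 121]);
translate([109, 0, 363]) cube([63, 1589, 21]);
translate([230, 0, 363]) cube([63, 1589, 21]);
translate([351, 0, 363]) cube([63, 1589, 21]);
translate([472, 0, 363]) cube([63, 1589, 21]);
translate([593, 0, 363]) cube([63, 1589, 21]);
translate([714, 0, 363]) cube([63, 1589, 21]);
translate([835, 0, 363]) cube([63, 1589, 21]);
translate([956, 0, 363]) cube([63, 1589, 21]);
translate([1077, 0, 363]) cube([63, 1589, 21]);
translate([1198, 0, 363]) cube([63, 1589, 21]);
translate([1319, 0, 363]) cube([63, 1589, 21]);
translate([1440, 0, 363]) cube([63, 1589, 21]);
translate([1561, 0, 363]) cube([63, 1589, 21]);
translate([1682, 0, 363]) cube([63, 1589, 21]);
translate([1803, 0, 363]) cube([63, 1589, 21]);


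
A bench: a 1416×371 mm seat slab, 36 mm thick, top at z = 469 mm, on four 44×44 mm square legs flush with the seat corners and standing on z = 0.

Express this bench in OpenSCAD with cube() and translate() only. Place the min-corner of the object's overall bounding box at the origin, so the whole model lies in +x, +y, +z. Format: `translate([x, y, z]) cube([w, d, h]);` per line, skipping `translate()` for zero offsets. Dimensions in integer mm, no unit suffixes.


// leg_h = 469 − 36 = 433
translate([0, 0, 433]) cube([1416, 371, 36]);
cube([44, 44, 433]);
translate([0, 327, 0]) cube([44, 44, 433]);
translate([1372, 0, 0]) cube([44, 44, 433]);
translate([1372, 327, 0]) cube([44, 44, 433]);


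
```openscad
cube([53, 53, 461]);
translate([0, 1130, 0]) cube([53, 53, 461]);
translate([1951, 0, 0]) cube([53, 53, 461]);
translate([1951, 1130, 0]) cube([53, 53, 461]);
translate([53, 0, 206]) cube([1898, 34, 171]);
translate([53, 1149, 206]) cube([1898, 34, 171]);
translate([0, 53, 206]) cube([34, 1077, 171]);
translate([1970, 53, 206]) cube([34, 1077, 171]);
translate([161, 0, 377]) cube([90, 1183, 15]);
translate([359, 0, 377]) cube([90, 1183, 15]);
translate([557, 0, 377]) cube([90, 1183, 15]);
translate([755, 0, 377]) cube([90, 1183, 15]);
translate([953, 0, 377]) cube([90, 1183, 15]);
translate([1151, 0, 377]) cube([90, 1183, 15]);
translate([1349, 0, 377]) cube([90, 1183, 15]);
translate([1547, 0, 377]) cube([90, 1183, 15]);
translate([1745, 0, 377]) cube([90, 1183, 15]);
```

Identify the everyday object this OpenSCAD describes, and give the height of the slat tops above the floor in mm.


A bed frame. The slat-top height is 392 mm.

Four posts, four rails, and a row of slats — a bed frame. Slats sit on the rails at z = 206 + 171 = 377; with slat thickness 15, the top is 392 mm.


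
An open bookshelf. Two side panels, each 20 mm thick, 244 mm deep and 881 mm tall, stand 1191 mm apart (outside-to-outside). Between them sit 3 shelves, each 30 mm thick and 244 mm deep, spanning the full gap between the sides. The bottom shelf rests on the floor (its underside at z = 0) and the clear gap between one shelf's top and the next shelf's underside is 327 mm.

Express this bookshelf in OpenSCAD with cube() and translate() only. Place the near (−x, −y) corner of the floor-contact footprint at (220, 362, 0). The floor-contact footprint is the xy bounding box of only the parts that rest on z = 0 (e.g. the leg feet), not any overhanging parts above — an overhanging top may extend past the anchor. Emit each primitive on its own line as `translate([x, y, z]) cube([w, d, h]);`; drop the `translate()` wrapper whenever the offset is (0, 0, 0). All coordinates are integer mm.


translate([220, 362, 0]) cube([20, 244, 881]);
translate([1391, 362, 0]) cube([20, 244, 881]);
translate([240, 362, 0]) cube([1151, 244, 30]);
translate([240, 362, 357]) cube([1151, 244, 30]);
translate([240, 362, 714]) cube([1151, 244, 30]);


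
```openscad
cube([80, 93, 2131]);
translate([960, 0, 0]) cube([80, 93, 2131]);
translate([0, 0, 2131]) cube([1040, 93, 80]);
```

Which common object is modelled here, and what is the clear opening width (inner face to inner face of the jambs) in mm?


A door frame. The clear opening width is 880 mm.

Two 2131 mm tall posts with a header on top — a door frame. The left jamb is 80 mm wide at x = 0; the right jamb starts at x = 960. The clear opening is 960 − 80 = 880 mm.


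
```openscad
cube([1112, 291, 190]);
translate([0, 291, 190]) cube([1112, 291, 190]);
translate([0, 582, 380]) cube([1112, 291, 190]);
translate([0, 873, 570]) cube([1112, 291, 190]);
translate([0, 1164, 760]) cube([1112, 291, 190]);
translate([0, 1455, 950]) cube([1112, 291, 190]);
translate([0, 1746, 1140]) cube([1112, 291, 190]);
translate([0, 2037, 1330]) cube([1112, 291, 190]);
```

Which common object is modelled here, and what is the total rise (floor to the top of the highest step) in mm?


A staircase. The total rise is 1520 mm.

8 identical blocks, each offset up and back from the previous — a staircase. Each step is 190 mm tall and there are 8 of them, so the total rise is 8 × 190 = 1520 mm.


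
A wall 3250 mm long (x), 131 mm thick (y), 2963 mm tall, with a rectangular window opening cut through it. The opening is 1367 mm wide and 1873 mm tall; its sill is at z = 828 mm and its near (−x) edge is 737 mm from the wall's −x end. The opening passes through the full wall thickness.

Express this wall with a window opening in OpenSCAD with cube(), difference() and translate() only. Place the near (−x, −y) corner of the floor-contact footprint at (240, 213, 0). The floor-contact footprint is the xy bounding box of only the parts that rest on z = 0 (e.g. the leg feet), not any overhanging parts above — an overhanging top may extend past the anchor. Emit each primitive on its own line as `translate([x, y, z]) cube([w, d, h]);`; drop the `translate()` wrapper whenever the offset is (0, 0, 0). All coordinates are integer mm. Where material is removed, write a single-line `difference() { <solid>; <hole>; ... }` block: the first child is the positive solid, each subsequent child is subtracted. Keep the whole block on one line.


difference() { translate([240, 213, 0]) cube([3250, 131, 2963]); translate([977, 213, 828]) cube([1367, 131, 1873]); }


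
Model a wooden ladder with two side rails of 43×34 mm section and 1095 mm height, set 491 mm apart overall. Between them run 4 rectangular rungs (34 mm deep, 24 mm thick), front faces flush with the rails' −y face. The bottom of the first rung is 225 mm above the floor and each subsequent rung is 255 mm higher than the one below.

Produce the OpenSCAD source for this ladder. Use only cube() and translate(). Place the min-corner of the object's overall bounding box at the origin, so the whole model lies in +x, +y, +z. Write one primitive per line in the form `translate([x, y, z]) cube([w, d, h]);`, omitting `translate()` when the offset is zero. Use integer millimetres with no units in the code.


cube([43, 34, 1095]);
translate([448, 0, 0]) cube([43, 34, 1095]);
translate([43, 0, 225]) cube([405, 34, 24]);
translate([43, 0, 480]) cube([405, 34, 24]);
translate([43, 0, 735]) cube([405, 34, 24]);
translate([43, 0, 990]) cube([405, 34, 24]);


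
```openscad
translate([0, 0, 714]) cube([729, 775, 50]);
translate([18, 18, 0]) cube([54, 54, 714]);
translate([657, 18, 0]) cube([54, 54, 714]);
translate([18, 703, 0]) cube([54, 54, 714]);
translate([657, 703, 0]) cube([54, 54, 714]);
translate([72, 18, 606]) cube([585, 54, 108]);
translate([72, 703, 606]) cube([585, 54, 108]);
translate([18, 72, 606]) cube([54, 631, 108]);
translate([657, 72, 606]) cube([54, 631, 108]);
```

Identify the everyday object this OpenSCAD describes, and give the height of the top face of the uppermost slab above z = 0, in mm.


A table. The table height is 764 mm.

A 729×775×50 slab sits at z = 714 on four 54 mm square posts — a table. The top surface is at 714 + 50 = 764 mm.


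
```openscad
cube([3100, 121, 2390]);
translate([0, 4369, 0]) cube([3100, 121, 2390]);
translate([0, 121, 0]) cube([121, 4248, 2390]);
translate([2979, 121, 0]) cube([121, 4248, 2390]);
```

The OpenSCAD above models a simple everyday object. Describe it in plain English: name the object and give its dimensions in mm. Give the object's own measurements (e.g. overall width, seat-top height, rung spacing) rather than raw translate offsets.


The wall frame of a small rectangular building: four walls, each 2390 mm tall and 121 mm thick, enclosing a footprint 3100 mm (x) by 4490 mm (y) outside-to-outside, with no floor or roof. The front and back walls (the −y and +y sides) span the full width; the two side walls fit between them.


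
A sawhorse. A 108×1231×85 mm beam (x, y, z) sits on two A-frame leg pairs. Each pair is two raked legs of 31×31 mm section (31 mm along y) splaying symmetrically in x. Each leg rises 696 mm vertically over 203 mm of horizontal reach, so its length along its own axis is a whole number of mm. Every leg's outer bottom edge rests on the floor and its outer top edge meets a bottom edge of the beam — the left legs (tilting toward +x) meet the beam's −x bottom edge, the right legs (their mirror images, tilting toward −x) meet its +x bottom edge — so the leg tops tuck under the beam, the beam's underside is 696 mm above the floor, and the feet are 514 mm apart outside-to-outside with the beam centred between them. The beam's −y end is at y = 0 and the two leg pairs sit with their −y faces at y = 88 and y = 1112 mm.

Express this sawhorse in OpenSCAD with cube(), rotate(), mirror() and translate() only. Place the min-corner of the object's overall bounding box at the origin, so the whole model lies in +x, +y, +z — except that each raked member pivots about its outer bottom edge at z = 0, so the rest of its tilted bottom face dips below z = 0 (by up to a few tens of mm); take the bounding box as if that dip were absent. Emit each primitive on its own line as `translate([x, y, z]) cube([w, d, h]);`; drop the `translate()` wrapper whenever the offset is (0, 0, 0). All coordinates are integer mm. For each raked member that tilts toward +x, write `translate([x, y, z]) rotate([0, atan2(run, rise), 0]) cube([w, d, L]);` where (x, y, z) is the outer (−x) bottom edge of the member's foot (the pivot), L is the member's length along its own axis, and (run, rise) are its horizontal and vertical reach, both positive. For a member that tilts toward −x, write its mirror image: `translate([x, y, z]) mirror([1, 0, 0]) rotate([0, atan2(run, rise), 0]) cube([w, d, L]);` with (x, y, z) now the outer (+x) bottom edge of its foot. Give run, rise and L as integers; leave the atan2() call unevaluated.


// leg length = √(203² + 696²) = 725
// right-leg outer foot x = 2·203 + 108 = 514
// beam min-corner = (203, 0, 696)
translate([203, 0, 696]) cube([108, 1231, 85]);
translate([0, 88, 0]) rotate([0, atan2(203, 696), 0]) cube([31, 31, 725]);
translate([514, 88, 0]) mirror([1, 0, 0]) rotate([0, atan2(203, 696), 0]) cube([31, 31, 725]);
translate([0, 1112, 0]) rotate([0, atan2(203, 696), 0]) cube([31, 31, 725]);
translate([514, 1112, 0]) mirror([1, 0, 0]) rotate([0, atan2(203, 696), 0]) cube([31, 31, 725]);


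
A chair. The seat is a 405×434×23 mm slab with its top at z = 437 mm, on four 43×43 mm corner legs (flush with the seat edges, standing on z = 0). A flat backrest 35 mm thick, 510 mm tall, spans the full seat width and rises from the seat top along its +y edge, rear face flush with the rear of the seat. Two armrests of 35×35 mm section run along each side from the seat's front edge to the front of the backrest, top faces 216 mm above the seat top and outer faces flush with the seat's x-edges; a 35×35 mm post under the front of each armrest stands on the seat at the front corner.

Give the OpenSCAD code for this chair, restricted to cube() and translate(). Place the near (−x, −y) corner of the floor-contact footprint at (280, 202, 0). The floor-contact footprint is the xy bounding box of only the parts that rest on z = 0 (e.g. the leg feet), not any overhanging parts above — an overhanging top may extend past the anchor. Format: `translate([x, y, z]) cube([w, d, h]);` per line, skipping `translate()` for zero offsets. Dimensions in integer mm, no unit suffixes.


translate([280, 202, 414]) cube([405, 434, 23]);
translate([280, 202, 0]) cube([43, 43, 414]);
translate([642, 202, 0]) cube([43, 43, 414]);
translate([280, 593, 0]) cube([43, 43, 414]);
translate([642, 593, 0]) cube([43, 43, 414]);
translate([280, 601, 437]) cube([405, 35, 510]);
translate([280, 202, 618]) cube([35, 399, 35]);
translate([650, 202, 618]) cube([35, 399, 35]);
translate([280, 202, 437]) cube([35, 35, 181]);
translate([650, 202, 437]) cube([35, 35, 181]);


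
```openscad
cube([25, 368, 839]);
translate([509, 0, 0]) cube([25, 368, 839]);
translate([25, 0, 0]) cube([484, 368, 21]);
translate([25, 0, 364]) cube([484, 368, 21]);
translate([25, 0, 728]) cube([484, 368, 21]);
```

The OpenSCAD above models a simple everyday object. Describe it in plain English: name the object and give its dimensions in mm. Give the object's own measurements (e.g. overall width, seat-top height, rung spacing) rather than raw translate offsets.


An open bookshelf. Two side panels, each 25 mm thick, 368 mm deep and 839 mm tall, stand 534 mm apart (outside-to-outside). Between them sit 3 shelves, each 21 mm thick and 368 mm deep, spanning the full gap between the sides. The bottom shelf rests on the floor (its underside at z = 0) and the clear gap between one shelf's top and the next shelf's underside is 343 mm.


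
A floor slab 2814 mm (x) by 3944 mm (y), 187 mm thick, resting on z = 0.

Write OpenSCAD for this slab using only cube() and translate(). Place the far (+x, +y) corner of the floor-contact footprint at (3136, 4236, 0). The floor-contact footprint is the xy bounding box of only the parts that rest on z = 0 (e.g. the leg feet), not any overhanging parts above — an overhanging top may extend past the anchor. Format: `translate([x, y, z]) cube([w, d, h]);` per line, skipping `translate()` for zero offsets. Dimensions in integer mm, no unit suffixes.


translate([322, 292, 0]) cube([2814, 3944, 187]);


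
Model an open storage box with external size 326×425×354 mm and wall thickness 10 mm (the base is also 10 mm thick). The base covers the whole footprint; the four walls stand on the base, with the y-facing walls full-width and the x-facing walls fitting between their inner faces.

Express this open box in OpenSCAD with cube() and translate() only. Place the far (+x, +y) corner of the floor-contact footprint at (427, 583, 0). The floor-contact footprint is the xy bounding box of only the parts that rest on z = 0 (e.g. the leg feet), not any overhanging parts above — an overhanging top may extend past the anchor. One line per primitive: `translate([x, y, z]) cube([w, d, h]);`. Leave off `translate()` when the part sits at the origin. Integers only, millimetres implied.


translate([101, 158, 0]) cube([326, 425, 10]);
translate([101, 158, 10]) cube([326, 10, 344]);
translate([101, 573, 10]) cube([326, 10, 344]);
translate([101, 168, 10]) cube([10, 405, 344]);
translate([417, 168, 10]) cube([10, 405, 344]);


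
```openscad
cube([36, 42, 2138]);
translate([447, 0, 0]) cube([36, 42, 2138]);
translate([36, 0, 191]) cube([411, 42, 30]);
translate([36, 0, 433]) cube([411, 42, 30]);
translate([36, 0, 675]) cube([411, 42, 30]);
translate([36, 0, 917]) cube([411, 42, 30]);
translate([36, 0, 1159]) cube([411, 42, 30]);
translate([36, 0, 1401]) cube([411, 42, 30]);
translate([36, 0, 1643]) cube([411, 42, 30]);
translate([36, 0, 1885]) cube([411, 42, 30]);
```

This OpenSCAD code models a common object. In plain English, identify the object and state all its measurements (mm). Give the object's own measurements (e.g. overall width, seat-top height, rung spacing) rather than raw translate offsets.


A straight ladder. Two 36×42 mm vertical rails, 2138 mm tall, stand 483 mm apart (outside-to-outside) with their front faces coplanar on the −y side. 8 rungs, each 42 mm deep and 30 mm tall, span between the inner faces of the rails, front faces flush with the rails. The lowest rung's underside is at z = 191 mm and rungs are spaced 242 mm apart (underside to underside).


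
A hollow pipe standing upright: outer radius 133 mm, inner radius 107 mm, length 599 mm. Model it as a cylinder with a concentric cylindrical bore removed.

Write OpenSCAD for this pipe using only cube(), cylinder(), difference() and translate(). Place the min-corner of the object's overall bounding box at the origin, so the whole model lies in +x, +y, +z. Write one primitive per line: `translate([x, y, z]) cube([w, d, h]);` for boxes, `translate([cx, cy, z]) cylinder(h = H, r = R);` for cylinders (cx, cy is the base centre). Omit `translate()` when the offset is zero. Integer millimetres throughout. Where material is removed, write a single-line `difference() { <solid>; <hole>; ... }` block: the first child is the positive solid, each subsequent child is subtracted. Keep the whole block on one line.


difference() { translate([133, 133, 0]) cylinder(h = 599, r = 133); translate([133, 133, 0]) cylinder(h = 599, r = 107); }


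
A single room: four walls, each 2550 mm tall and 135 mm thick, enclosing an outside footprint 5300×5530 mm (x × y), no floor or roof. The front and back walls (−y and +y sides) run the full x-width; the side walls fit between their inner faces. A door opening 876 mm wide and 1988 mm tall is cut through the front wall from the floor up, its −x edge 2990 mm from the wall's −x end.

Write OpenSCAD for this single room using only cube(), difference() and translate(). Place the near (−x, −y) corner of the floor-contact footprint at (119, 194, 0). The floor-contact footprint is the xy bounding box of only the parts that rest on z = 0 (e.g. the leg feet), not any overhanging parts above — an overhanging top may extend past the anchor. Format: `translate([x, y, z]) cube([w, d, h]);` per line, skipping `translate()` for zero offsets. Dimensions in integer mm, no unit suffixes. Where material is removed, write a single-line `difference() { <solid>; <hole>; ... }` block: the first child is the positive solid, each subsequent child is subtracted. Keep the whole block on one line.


difference() { translate([119, 194, 0]) cube([5300, 135, 2550]); translate([3109, 194, 0]) cube([876, 135, 1988]); }
translate([119, 5589, 0]) cube([5300, 135, 2550]);
translate([119, 329, 0]) cube([135, 5260, 2550]);
translate([5284, 329, 0]) cube([135, 5260, 2550]);


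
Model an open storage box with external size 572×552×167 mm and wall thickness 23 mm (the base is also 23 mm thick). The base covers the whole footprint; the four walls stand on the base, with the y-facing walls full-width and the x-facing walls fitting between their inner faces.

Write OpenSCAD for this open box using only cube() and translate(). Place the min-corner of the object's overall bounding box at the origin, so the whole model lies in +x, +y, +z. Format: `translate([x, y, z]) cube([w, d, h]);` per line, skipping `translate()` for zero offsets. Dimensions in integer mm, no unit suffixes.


cube([572, 552, 23]);
translate([0, 0, 23]) cube([572, 23, 144]);
translate([0, 529, 23]) cube([572, 23, 144]);
translate([0, 23, 23]) cube([23, 506, 144]);
translate([549, 23, 23]) cube([23, 506, 144]);


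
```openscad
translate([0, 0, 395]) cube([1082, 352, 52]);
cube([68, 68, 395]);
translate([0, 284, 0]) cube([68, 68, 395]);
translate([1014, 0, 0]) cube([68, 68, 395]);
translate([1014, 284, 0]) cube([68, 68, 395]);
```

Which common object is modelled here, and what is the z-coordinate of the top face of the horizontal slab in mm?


A bench. The seat-top height is 447 mm.

A long slab on four corner posts — a bench. The slab sits at z = 395 with thickness 52, so the top is 395 + 52 = 447 mm.


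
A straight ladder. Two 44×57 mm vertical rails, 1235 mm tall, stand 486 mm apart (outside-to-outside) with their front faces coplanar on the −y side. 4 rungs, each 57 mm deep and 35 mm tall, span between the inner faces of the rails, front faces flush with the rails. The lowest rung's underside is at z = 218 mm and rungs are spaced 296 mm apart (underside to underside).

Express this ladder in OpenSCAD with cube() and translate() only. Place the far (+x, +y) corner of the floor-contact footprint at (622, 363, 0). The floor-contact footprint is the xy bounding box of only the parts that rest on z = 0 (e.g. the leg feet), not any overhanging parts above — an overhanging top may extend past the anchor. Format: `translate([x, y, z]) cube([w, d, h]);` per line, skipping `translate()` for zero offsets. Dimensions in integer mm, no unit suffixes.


translate([136, 306, 0]) cube([44, 57, 1235]);
translate([578, 306, 0]) cube([44, 57, 1235]);
translate([180, 306, 218]) cube([398, 57, 35]);
translate([180, 306, 514]) cube([398, 57, 35]);
translate([180, 306, 810]) cube([398, 57, 35]);
translate([180, 306, 1106]) cube([398, 57, 35]);


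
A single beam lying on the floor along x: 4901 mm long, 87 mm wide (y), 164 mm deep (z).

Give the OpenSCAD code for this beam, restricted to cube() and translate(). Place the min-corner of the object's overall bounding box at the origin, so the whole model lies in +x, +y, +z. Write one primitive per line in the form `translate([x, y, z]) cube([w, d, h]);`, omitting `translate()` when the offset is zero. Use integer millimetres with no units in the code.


cube([4901, 87, 164]);


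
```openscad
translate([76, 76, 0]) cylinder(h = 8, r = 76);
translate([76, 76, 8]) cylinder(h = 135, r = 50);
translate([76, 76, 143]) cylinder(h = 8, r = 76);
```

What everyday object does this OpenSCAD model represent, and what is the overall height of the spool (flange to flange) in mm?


A spool. The overall height is 151 mm.

Three coaxial cylinders, large–small–large — a spool. Two 8 mm flanges and a 135 mm core give 8 + 135 + 8 = 151 mm.


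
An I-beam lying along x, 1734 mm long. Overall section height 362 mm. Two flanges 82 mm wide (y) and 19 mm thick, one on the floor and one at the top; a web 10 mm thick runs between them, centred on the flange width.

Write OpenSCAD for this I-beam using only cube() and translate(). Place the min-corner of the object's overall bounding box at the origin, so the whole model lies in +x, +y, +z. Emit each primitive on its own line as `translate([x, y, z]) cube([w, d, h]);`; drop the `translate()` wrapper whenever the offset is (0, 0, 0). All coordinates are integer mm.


cube([1734, 82, 19]);
translate([0, 36, 19]) cube([1734, 10, 324]);
translate([0, 0, 343]) cube([1734, 82, 19]);


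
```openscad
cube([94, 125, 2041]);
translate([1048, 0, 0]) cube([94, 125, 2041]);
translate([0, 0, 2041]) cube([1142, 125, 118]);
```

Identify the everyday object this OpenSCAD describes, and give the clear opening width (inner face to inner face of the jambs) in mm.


A door frame. The clear opening width is 954 mm.

Two 2041 mm tall posts with a header on top — a door frame. The left jamb is 94 mm wide at x = 0; the right jamb starts at x = 1048. The clear opening is 1048 − 94 = 954 mm.


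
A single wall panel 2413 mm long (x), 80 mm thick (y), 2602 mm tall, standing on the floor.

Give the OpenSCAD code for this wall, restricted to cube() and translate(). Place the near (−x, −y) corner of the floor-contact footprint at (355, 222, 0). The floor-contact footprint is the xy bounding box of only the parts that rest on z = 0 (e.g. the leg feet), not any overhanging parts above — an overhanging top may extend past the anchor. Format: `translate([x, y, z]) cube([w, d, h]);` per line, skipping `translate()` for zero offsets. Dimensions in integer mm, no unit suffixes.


translate([355, 222, 0]) cube([2413, 80, 2602]);


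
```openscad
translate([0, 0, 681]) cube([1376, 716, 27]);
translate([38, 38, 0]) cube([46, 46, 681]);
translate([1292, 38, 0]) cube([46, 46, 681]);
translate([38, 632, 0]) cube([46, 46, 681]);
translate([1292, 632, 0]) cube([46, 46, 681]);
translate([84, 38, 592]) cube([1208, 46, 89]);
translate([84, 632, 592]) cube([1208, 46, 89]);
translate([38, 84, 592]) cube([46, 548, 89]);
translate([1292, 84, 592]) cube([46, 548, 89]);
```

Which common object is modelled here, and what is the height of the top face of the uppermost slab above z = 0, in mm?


A table. The table height is 708 mm.

A 1376×716×27 slab sits at z = 681 on four 46 mm square posts — a table. The top surface is at 681 + 27 = 708 mm.


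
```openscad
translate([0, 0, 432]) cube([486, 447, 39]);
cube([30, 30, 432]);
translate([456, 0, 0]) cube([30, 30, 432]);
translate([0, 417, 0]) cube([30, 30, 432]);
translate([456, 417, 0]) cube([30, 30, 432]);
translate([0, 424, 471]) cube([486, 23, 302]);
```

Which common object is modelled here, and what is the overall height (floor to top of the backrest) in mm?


A chair. The overall height is 773 mm.

A slab on four corner posts with a tall panel at the back — a chair. The seat slab sits at z = 432 with thickness 39, and the 302 mm backrest starts at the seat top, so the overall height is 432 + 39 + 302 = 773 mm.


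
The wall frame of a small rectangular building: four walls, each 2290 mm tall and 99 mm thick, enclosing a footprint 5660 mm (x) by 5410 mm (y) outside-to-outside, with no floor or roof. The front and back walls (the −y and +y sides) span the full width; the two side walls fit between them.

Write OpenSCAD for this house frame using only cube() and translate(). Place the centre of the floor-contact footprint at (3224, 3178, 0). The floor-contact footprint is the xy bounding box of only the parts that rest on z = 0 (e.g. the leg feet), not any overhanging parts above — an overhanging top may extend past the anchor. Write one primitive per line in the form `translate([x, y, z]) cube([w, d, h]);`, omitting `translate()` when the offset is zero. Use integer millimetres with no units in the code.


translate([394, 473, 0]) cube([5660, 99, 2290]);
translate([394, 5784, 0]) cube([5660, 99, 2290]);
translate([394, 572, 0]) cube([99, 5212, 2290]);
translate([5955, 572, 0]) cube([99, 5212, 2290]);


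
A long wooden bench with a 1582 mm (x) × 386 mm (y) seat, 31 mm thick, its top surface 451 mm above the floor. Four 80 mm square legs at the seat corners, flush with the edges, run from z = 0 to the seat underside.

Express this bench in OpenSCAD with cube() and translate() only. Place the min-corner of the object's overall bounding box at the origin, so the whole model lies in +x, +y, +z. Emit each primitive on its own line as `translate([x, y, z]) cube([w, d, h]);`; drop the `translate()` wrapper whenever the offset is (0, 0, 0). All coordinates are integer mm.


translate([0, 0, 420]) cube([1582, 386, 31]);
cube([80, 80, 420]);
translate([0, 306, 0]) cube([80, 80, 420]);
translate([1502, 0, 0]) cube([80, 80, 420]);
translate([1502, 306, 0]) cube([80, 80, 420]);


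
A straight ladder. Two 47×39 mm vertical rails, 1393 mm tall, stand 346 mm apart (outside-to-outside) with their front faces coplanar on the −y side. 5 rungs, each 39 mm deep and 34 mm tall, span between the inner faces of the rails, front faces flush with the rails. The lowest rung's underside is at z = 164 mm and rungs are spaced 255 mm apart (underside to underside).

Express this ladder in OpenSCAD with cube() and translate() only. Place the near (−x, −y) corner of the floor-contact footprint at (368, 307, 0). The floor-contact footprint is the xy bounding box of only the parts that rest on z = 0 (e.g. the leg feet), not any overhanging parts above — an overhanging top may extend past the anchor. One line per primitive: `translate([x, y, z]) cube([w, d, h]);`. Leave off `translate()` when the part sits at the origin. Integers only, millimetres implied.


translate([368, 307, 0]) cube([47, 39, 1393]);
translate([667, 307, 0]) cube([47, 39, 1393]);
translate([415, 307, 164]) cube([252, 39, 34]);
translate([415, 307, 419]) cube([252, 39, 34]);
translate([415, 307, 674]) cube([252, 39, 34]);
translate([415, 307, 929]) cube([252, 39, 34]);
translate([415, 307, 1184]) cube([252, 39, 34]);


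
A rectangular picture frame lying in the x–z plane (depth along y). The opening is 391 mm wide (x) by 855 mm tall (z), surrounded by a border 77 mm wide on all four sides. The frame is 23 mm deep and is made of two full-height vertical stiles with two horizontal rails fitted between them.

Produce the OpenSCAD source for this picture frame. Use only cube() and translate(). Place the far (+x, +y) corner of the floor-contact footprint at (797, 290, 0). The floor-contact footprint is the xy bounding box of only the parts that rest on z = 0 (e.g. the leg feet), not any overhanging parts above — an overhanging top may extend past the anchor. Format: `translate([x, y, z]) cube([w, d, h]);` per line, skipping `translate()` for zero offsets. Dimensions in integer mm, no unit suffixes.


translate([252, 267, 0]) cube([77, 23, 1009]);
translate([720, 267, 0]) cube([77, 23, 1009]);
translate([329, 267, 0]) cube([391, 23, 77]);
translate([329, 267, 932]) cube([391, 23, 77]);


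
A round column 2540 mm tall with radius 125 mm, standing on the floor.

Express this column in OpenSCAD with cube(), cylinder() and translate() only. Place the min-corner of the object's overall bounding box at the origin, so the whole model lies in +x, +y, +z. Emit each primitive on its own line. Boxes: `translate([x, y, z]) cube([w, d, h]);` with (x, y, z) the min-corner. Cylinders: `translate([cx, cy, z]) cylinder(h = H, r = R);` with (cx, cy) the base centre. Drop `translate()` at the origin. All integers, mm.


translate([125, 125, 0]) cylinder(h = 2540, r = 125);


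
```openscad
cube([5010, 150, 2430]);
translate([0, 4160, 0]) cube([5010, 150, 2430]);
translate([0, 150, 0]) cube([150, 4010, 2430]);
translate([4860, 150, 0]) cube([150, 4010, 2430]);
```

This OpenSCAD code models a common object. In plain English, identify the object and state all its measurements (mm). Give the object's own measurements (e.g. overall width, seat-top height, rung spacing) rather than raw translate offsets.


The wall frame of a small rectangular building: four walls, each 2430 mm tall and 150 mm thick, enclosing a footprint 5010 mm (x) by 4310 mm (y) outside-to-outside, with no floor or roof. The front and back walls (the −y and +y sides) span the full width; the two side walls fit between them.


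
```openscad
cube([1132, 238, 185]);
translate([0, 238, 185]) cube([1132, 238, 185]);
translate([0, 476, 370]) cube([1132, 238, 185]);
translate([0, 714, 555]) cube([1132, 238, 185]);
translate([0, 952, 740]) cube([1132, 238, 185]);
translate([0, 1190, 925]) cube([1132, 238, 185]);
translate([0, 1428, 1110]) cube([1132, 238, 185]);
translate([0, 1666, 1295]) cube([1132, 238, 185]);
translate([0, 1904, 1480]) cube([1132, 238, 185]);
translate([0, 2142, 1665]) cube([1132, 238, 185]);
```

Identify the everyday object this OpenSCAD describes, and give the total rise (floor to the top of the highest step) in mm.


A staircase. The total rise is 1850 mm.

10 identical blocks, each offset up and back from the previous — a staircase. Each step is 185 mm tall and there are 10 of them, so the total rise is 10 × 185 = 1850 mm.


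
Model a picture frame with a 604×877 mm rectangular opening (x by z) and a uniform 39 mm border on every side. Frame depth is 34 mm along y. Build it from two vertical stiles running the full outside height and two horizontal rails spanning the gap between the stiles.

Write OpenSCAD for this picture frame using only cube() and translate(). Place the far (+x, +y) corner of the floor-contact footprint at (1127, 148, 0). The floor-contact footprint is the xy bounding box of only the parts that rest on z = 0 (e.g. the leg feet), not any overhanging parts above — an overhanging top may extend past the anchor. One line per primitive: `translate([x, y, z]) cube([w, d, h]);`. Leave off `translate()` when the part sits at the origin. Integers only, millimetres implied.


translate([445, 114, 0]) cube([39, 34, 955]);
translate([1088, 114, 0]) cube([39, 34, 955]);
translate([484, 114, 0]) cube([604, 34, 39]);
translate([484, 114, 916]) cube([604, 34, 39]);


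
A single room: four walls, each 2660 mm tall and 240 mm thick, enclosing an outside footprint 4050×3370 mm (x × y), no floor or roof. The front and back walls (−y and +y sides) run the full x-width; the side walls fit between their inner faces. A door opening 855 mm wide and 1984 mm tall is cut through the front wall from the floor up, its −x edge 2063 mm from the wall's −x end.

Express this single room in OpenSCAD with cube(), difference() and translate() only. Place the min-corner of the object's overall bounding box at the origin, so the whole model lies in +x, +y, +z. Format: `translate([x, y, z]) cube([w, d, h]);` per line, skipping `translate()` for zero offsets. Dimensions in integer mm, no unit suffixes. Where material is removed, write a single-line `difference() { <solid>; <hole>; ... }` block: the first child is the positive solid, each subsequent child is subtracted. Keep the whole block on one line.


difference() { cube([4050, 240, 2660]); translate([2063, 0, 0]) cube([855, 240, 1984]); }
translate([0, 3130, 0]) cube([4050, 240, 2660]);
translate([0, 240, 0]) cube([240, 2890, 2660]);
translate([3810, 240, 0]) cube([240, 2890, 2660]);
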